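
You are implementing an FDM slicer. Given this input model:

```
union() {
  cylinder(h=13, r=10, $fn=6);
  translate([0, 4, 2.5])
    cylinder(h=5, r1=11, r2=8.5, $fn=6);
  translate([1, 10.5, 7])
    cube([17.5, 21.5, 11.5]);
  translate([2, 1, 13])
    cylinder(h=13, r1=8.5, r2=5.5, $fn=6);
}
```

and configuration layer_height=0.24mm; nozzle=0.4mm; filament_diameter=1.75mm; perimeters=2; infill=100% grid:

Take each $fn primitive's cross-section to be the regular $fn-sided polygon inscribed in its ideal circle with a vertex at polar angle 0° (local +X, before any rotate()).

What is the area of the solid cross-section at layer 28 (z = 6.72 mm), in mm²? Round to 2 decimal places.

304.58 mm²

At z = 6.72 mm: the r=10 cylinder contributes a regular 6-gon of circumradius 10 (area = (6/2)·10.000²·sin(360°/6) = 259.81 mm²); the cone at (0, 4) contributes a regular 6-gon of circumradius 8.890 (interpolated between r1=11 and r2=8.5 at t=0.844) (area = (6/2)·8.890²·sin(360°/6) = 205.33 mm²); the cube at (1, 10.5) does not reach this height (z outside [7, 18.5]); the cone at (2, 1) is absent (z outside [13, 26]); Combining (union): the regions partially overlap — summed areas 465.14 mm² minus the doubly-counted overlap 160.56 mm² gives 304.58 mm² — area = 304.58 mm². Overall, the cross-section is a single solid region. Net area = 304.58 mm².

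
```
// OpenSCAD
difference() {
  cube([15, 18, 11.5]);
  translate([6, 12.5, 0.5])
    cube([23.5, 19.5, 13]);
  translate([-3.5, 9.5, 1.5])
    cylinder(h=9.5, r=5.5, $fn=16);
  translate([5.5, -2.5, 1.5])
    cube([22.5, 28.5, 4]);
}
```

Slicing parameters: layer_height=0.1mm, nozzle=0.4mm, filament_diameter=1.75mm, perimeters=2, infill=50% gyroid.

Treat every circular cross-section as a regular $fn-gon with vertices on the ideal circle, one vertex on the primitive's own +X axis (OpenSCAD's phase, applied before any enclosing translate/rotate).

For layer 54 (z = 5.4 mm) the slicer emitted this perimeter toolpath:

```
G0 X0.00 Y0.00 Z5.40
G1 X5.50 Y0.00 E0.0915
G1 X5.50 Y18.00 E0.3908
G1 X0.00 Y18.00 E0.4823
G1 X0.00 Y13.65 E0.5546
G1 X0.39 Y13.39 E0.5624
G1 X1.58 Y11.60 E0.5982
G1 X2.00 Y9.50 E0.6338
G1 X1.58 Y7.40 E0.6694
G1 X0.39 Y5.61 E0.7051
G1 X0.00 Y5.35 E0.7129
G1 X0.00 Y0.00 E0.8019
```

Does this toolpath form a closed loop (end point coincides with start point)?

Start point (G0): (0.00, 0.00). End point (last G1): the path returns to the start — closed.

yes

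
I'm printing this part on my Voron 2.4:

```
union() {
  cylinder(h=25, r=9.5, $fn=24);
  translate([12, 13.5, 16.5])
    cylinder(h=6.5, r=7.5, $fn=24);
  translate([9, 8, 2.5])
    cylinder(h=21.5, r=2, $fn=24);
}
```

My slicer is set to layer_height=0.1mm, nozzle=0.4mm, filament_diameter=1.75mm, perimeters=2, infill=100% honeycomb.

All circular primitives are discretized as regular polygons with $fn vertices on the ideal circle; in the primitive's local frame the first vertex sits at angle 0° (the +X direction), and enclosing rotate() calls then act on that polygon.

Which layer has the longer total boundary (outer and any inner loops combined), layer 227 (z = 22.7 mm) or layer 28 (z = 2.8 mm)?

Layer 227 (z = 22.7): the r=9.5 cylinder contributes a regular 24-gon of circumradius 9.5 (perimeter = 2·24·9.500·sin(180°/24) = 59.52 mm); the cylinder at (12, 13.5): section is a regular 24-gon, circumradius r=7.5 (perimeter = 2·24·7.500·sin(180°/24) = 46.99 mm); the r=2 cylinder at (9, 8) gives a regular 24-gon of circumradius 2 (constant along its height) (perimeter = 2·24·2.000·sin(180°/24) = 12.53 mm); Merging all regions: the regions partially overlap (shared area 10.44 mm²), so the edge portions inside another operand are dropped and the merged outline is re-measured after clipping — boundary = 107.18 mm. So its perimeter = 107.18 mm. Layer 28 (z = 2.8): the r=9.5 cylinder contributes a regular 24-gon of circumradius 9.5 (perimeter = 2·24·9.500·sin(180°/24) = 59.52 mm); the cylinder at (12, 13.5) does not reach this height (z outside [16.5, 23]); the cylinder at (9, 8): section is a regular 24-gon, circumradius r=2 (perimeter = 2·24·2.000·sin(180°/24) = 12.53 mm); Taking the union: the 2 present regions are separate (no shared area or edge), so areas and boundary lengths simply add and each stays a separate island — boundary = 72.05 mm. So its perimeter = 72.05 mm. Layer 227 is larger (107.18 vs 72.05 mm).

layer 227 (z = 22.7 mm)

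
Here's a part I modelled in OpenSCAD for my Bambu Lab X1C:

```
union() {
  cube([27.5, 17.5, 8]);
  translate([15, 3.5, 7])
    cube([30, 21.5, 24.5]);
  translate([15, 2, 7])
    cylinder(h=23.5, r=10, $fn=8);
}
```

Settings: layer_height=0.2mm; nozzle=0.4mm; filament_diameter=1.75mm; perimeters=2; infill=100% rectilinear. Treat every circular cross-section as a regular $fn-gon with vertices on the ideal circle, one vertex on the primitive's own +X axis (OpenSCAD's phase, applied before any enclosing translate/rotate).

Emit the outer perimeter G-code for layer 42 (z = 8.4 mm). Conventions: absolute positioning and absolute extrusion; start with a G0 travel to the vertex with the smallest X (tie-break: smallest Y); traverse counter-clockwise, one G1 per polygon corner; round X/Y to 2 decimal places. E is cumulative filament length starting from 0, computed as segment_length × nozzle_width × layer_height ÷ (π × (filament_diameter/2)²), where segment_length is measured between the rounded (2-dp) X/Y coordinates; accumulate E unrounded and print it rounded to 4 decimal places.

At z = 8.4 mm: the cube is not intersected at this z (z outside [0, 8]); the 30×21.5 cube at (15, 3.5) contributes its full rectangle; the cylinder at (15, 2): section is a regular 8-gon, circumradius r=10; Taking the union: the regions partially overlap (shared area 56.18 mm²), so overlapping operands fuse into one piece — 1 connected region. The outline is a single polygon with 11 vertices. Extrusion per mm of travel: 0.4 × 0.2 / (π × 0.875²) = 0.033260. Accumulating E over each segment gives final E = 4.4123.

G0 X5.00 Y2.00 Z8.40
G1 X7.93 Y-5.07 E0.2545
G1 X15.00 Y-8.00 E0.5091
G1 X22.07 Y-5.07 E0.7636
G1 X25.00 Y2.00 E1.0182
G1 X24.38 Y3.50 E1.0722
G1 X45.00 Y3.50 E1.7580
G1 X45.00 Y25.00 E2.4731
G1 X15.00 Y25.00 E3.4709
G1 X15.00 Y12.00 E3.9033
G1 X7.93 Y9.07 E4.1578
G1 X5.00 Y2.00 E4.4123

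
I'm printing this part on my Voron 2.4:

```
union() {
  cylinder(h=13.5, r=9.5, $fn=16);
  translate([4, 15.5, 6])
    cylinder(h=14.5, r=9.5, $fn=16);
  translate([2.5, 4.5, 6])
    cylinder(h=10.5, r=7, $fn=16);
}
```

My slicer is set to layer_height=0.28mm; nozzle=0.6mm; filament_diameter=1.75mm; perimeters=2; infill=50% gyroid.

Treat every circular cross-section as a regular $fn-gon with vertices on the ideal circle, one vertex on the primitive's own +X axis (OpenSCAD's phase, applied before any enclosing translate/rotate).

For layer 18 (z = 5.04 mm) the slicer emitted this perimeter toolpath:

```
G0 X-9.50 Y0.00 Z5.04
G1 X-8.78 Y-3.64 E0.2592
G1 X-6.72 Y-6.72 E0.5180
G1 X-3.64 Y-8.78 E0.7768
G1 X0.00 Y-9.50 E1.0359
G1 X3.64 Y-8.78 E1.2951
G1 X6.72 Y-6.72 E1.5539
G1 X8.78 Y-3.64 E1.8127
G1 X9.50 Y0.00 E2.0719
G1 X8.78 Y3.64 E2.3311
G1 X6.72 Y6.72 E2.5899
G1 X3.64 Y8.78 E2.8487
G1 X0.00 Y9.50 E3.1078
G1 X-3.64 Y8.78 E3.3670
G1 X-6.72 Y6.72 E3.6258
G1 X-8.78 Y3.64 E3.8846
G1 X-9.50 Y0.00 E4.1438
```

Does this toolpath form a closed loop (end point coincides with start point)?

Start point (G0): (-9.50, 0.00). End point (last G1): the path returns to the start — closed.

yes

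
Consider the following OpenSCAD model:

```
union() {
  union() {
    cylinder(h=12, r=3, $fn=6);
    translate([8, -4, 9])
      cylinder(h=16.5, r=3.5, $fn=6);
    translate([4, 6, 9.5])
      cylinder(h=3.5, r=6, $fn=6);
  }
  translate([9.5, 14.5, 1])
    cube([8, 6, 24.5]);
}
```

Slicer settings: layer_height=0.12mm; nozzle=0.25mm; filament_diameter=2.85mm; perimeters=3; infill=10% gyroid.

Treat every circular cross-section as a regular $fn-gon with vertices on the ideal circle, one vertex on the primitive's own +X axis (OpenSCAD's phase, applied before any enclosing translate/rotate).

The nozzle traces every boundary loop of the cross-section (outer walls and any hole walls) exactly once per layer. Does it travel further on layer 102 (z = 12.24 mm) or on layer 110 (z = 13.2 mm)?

layer 102 (z = 12.24 mm)

Layer 102 (z = 12.24): the cylinder does not reach this height (z outside [0, 12]); the cylinder at (8, -4): section is a regular 6-gon, circumradius r=3.5 (perimeter = 2·6·3.500·sin(180°/6) = 21.00 mm); the r=6 cylinder at (4, 6) contributes a regular 6-gon of circumradius 6 (perimeter = 2·6·6.000·sin(180°/6) = 36.00 mm); Combining (union): the 2 present regions are separate (no shared area or edge), so areas and boundary lengths simply add and each stays a separate island — boundary = 57.00 mm; the cube at (9.5, 14.5) (footprint 8×6) is included at this height (perimeter 28.00 mm); Combining (union): the 2 present regions are separate (no shared area or edge), so areas and boundary lengths simply add and each stays a separate island — boundary = 85.00 mm. So its perimeter = 85.00 mm. Layer 110 (z = 13.2): the cylinder is absent (z outside [0, 12]); the r=3.5 cylinder at (8, -4) contributes a regular 6-gon of circumradius 3.5 (perimeter = 2·6·3.500·sin(180°/6) = 21.00 mm); the cylinder at (4, 6) is absent (z outside [9.5, 13]); Merging all regions: only the r=3.5 cylinder at (8, -4) is present, so the union is just that shape — boundary = 21.00 mm; the 8×6 cube at (9.5, 14.5) contributes its full rectangle (perimeter 28.00 mm); Combining (union): the 2 present regions are separate (no shared area or edge), so areas and boundary lengths simply add and each stays a separate island — boundary = 49.00 mm. So its perimeter = 49.00 mm. Layer 102 is larger (85.00 vs 49.00 mm).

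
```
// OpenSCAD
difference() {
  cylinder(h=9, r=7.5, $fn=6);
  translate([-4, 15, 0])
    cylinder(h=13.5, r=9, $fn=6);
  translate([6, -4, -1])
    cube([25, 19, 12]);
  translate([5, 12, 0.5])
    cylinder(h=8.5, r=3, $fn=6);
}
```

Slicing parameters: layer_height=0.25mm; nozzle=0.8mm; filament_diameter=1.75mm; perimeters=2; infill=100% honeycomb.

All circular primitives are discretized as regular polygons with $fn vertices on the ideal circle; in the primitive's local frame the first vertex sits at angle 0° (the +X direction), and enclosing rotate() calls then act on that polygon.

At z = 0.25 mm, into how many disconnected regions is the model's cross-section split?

At z = 0.25 mm: the r=7.5 cylinder gives a regular 6-gon of circumradius 7.5 (constant along its height); the r=9 cylinder at (-4, 15) gives a regular 6-gon of circumradius 9 (constant along its height); the cube at (6, -4) is present — its section is the full 25×19 rectangle; the cylinder at (5, 12) is not intersected at this z (z outside [0.5, 9]); Subtracting the remaining from the first: starting from the r=7.5 cylinder, the r=9 cylinder at (-4, 15) misses the remaining region (no effect); the 25×19 cube at (6, -4) partially overlaps it — only the 3.90 mm² overlap (of its 475.00 mm²) is removed, clipping the outline — 1 connected region. The result has 1 disconnected region.

1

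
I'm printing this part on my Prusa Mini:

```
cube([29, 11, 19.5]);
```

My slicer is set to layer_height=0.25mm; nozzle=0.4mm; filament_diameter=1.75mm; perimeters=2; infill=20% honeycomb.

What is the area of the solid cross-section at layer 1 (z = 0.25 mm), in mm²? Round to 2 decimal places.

319.00 mm²

At z = 0.25 mm: the cube is present — its section is the full 29×11 rectangle (area 319.00 mm²). Overall, the cross-section is a single solid region. Net area = 319.00 mm².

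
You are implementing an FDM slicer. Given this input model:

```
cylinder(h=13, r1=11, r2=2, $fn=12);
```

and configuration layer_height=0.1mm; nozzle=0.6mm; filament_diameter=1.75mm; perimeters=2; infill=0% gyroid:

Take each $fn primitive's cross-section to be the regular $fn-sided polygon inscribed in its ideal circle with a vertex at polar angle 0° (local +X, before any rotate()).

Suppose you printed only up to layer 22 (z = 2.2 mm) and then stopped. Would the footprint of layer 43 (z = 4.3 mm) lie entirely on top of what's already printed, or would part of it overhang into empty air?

Compare the two slices. At z = 2.2: the cone (r1=11→r2=2) has section circumradius 9.477 here — a regular 12-gon (area = (12/2)·9.477²·sin(360°/12) = 269.44 mm²). At z = 4.3: the cone (r1=11→r2=2) has section circumradius 8.023 here — a regular 12-gon (area = (12/2)·8.023²·sin(360°/12) = 193.11 mm²). Checking containment: the cross-section at z = 4.3 is a subset of the cross-section at z = 2.2.

entirely on top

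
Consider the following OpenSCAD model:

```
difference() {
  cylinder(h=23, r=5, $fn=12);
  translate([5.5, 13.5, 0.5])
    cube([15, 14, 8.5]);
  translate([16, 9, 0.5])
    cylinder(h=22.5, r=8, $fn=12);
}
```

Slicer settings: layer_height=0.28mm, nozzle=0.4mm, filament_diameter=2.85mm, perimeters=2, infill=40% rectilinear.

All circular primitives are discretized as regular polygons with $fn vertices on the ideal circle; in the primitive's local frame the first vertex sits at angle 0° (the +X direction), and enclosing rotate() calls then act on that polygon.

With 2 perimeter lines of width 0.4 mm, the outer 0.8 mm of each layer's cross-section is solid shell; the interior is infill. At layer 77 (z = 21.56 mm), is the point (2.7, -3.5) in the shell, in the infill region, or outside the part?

shell

At z = 21.56 mm: the r=5 cylinder contributes a regular 12-gon of circumradius 5; the cube at (5.5, 13.5) is absent (z outside [0.5, 9]); the r=8 cylinder at (16, 9) contributes a regular 12-gon of circumradius 8; Taking the first minus the rest: starting from the r=5 cylinder, the r=8 cylinder at (16, 9) misses the remaining region (no effect) — 1 connected region. Overall, the cross-section is a single solid region. The nearest boundary edge runs (4.33, -2.50)→(2.50, -4.33); distance from the point to it = 0.45 mm. The point is inside the cross-section, 0.45 mm from the nearest boundary — within the 0.8 mm shell band (2 × 0.4).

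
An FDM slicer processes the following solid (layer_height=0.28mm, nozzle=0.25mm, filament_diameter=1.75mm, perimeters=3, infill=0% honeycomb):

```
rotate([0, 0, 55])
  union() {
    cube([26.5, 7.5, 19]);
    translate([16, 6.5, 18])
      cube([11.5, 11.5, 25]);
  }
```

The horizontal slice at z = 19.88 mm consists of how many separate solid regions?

1

At z = 19.88 mm: the cube is absent (z outside [0, 19]); the cube at (16, 6.5) (footprint 11.5×11.5) is included at this height; Combining (union): only the 11.5×11.5 cube at (16, 6.5) is present, so the union is just that shape — 1 connected region; (rotated 55° about Z; rotation is an isometry so areas/perimeters/island counts are preserved). The result has 1 disconnected region.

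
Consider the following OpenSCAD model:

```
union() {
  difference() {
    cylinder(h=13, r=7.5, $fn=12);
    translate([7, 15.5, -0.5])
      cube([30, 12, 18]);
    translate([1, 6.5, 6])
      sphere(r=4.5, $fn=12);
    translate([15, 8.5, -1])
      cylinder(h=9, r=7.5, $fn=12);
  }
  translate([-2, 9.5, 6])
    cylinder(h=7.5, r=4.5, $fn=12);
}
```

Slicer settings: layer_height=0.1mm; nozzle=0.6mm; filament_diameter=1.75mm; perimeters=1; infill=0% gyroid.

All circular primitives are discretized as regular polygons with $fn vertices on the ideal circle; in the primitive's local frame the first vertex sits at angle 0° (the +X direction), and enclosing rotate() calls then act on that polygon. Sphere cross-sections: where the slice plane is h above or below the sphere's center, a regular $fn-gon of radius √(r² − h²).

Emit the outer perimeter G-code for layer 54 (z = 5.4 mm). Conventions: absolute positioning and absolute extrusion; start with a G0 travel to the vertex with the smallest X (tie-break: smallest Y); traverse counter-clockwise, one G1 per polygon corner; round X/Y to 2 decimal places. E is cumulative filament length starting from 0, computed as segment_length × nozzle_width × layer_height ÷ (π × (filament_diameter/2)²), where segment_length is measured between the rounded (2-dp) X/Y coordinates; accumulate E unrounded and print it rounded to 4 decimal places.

G0 X-7.50 Y0.00 Z5.40
G1 X-6.50 Y-3.75 E0.0968
G1 X-3.75 Y-6.50 E0.1938
G1 X0.00 Y-7.50 E0.2906
G1 X3.75 Y-6.50 E0.3875
G1 X6.50 Y-3.75 E0.4845
G1 X7.50 Y0.00 E0.5813
G1 X6.50 Y3.75 E0.6781
G1 X5.10 Y5.15 E0.7275
G1 X4.86 Y4.27 E0.7502
G1 X3.23 Y2.64 E0.8077
G1 X1.00 Y2.04 E0.8653
G1 X-1.23 Y2.64 E0.9229
G1 X-2.86 Y4.27 E0.9805
G1 X-3.46 Y6.50 E1.0381
G1 X-3.44 Y6.58 E1.0401
G1 X-3.75 Y6.50 E1.0481
G1 X-6.50 Y3.75 E1.1451
G1 X-7.50 Y0.00 E1.2419

At z = 5.4 mm: the cylinder: section is a regular 12-gon, circumradius r=7.5; the cube at (7, 15.5) (footprint 30×12) is included at this height; the sphere at (1, 6.5): section is a regular 12-gon, circumradius = √(r²−h²) = √(4.5²−0.6²) = 4.460; the cylinder at (15, 8.5): section is a regular 12-gon, circumradius r=7.5; Subtracting the remaining from the first: starting from the r=7.5 cylinder, the 30×12 cube at (7, 15.5) misses the remaining region (no effect); the r=4.5 sphere at (1, 6.5) partially overlaps it — only the 32.40 mm² overlap (of its 59.67 mm²) is removed, clipping the outline; the r=7.5 cylinder at (15, 8.5) misses the remaining region (no effect) — 1 connected region; the cylinder at (-2, 9.5) is not intersected at this z (z outside [6, 13.5]); Merging all regions: only that combined region is present, so the union is just that shape — 1 connected region. The outline is a single polygon with 18 vertices. Extrusion per mm of travel: 0.6 × 0.1 / (π × 0.875²) = 0.024945. Accumulating E over each segment gives final E = 1.2419.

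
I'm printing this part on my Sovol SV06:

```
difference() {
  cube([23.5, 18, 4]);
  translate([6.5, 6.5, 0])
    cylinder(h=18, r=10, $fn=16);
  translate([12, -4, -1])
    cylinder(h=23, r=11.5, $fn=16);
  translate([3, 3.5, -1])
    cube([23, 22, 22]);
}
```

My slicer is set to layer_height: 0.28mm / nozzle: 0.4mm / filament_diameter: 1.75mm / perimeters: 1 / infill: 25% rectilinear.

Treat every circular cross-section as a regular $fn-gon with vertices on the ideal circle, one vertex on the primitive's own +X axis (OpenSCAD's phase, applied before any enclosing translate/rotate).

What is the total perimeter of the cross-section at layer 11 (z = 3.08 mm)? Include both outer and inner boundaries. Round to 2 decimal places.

At z = 3.08 mm: the cube (footprint 23.5×18) is included at this height (perimeter 83.00 mm); the r=10 cylinder at (6.5, 6.5) contributes a regular 16-gon of circumradius 10 (perimeter = 2·16·10.000·sin(180°/16) = 62.43 mm); the r=11.5 cylinder at (12, -4) gives a regular 16-gon of circumradius 11.5 (constant along its height) (perimeter = 2·16·11.500·sin(180°/16) = 71.79 mm); the cube at (3, 3.5) (footprint 23×22) is included at this height (perimeter 90.00 mm); Subtracting the remaining from the first: starting from the 23.5×18 cube, the r=10 cylinder at (6.5, 6.5) partially overlaps it — only the 237.03 mm² overlap (of its 306.15 mm²) is removed, clipping the outline; the r=11.5 cylinder at (12, -4) partially overlaps it — only the 30.96 mm² overlap (of its 404.88 mm²) is removed, clipping the outline; the 23×22 cube at (3, 3.5) partially overlaps it — only the 139.60 mm² overlap (of its 506.00 mm²) is removed, clipping the outline — boundary = 24.17 mm. Overall, the cross-section has 2 separate islands. Total boundary length (outer) = 24.17 mm.

24.17 mm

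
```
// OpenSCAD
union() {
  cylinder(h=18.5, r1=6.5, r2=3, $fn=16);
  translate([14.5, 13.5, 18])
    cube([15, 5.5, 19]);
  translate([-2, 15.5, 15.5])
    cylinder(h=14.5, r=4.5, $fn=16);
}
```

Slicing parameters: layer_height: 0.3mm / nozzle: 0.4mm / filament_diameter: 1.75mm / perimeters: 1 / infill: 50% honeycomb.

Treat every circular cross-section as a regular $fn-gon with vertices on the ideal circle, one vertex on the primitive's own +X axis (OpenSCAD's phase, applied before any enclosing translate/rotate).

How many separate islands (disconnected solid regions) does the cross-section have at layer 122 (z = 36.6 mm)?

At z = 36.6 mm: the cone is not intersected at this z (z outside [0, 18.5]); the 15×5.5 cube at (14.5, 13.5) contributes its full rectangle; the cylinder at (-2, 15.5) is not intersected at this z (z outside [15.5, 30]); Combining (union): only the 15×5.5 cube at (14.5, 13.5) is present, so the union is just that shape — 1 connected region. Overall, the cross-section is a single solid region. Island count = 1.

1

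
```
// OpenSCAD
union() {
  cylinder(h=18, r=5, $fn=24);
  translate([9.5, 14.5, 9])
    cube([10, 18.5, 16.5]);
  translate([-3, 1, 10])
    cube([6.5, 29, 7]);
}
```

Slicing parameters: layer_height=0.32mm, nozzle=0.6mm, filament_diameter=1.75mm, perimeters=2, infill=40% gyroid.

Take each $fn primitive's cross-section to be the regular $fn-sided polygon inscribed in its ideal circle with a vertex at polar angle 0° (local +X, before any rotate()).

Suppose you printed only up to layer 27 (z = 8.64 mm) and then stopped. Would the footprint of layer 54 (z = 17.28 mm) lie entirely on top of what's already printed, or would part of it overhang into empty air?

Compare the two slices. At z = 8.64: the cylinder: section is a regular 24-gon, circumradius r=5 (area = (24/2)·5.000²·sin(360°/24) = 77.65 mm²); the cube at (9.5, 14.5) does not reach this height (z outside [9, 25.5]); the cube at (-3, 1) does not reach this height (z outside [10, 17]); Taking the union: only the r=5 cylinder is present, so the union is just that shape — area = 77.65 mm². At z = 17.28: the cylinder: section is a regular 24-gon, circumradius r=5 (area = (24/2)·5.000²·sin(360°/24) = 77.65 mm²); the cube at (9.5, 14.5) is present — its section is the full 10×18.5 rectangle (area 185.00 mm²); the cube at (-3, 1) is absent (z outside [10, 17]); Merging all regions: the 2 present regions are separate (no shared area or edge), so areas and boundary lengths simply add and each stays a separate island — area = 262.65 mm². Checking containment: at z = 17.28 the cross-section extends beyond the z = 8.64 cross-section by about 185.00 mm².

part overhangs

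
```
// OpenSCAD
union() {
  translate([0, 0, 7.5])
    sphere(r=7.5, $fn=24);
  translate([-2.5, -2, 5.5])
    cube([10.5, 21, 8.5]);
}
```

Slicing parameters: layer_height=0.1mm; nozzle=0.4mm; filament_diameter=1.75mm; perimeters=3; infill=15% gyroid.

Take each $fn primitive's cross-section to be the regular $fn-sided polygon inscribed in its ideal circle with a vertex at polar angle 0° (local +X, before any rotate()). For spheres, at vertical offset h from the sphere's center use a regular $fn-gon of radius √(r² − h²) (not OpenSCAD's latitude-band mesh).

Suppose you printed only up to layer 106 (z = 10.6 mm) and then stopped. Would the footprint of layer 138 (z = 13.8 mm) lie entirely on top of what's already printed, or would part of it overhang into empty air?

entirely on top

Compare the two slices. At z = 10.6: the r=7.5 sphere slices to a regular 24-gon of circumradius 6.829 (√(r²−h²) with h=3.1 from center) (area = (24/2)·6.829²·sin(360°/24) = 144.86 mm²); the cube at (-2.5, -2) is present — its section is the full 10.5×21 rectangle (area 220.50 mm²); Merging all regions: the regions partially overlap — summed areas 365.36 mm² minus the doubly-counted overlap 71.19 mm² gives 294.17 mm² — area = 294.17 mm². At z = 13.8: the r=7.5 sphere contributes a regular 24-gon of circumradius √(7.5²−6.3²) = 4.069 (area = (24/2)·4.069²·sin(360°/24) = 51.43 mm²); the cube at (-2.5, -2) is present — its section is the full 10.5×21 rectangle (area 220.50 mm²); Merging all regions: the regions partially overlap — summed areas 271.93 mm² minus the doubly-counted overlap 35.04 mm² gives 236.90 mm² — area = 236.90 mm². Checking containment: the cross-section at z = 13.8 is a subset of the cross-section at z = 10.6.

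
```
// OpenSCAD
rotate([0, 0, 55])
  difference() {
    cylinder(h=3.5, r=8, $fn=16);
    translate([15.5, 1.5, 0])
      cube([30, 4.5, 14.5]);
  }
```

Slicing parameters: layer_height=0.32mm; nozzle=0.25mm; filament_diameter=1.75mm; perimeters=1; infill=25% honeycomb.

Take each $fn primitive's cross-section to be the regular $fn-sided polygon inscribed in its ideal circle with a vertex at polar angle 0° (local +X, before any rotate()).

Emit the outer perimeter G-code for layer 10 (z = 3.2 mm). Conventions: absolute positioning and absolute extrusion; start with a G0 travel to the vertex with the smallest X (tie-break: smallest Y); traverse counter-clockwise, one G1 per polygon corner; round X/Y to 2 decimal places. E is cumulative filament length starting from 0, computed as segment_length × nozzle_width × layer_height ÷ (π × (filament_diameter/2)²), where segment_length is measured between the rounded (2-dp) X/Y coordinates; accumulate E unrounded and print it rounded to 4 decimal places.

G0 X-7.88 Y-1.39 Z3.20
G1 X-6.75 Y-4.30 E0.1038
G1 X-4.59 Y-6.55 E0.2076
G1 X-1.73 Y-7.81 E0.3115
G1 X1.39 Y-7.88 E0.4153
G1 X4.30 Y-6.75 E0.5191
G1 X6.55 Y-4.59 E0.6229
G1 X7.81 Y-1.73 E0.7268
G1 X7.88 Y1.39 E0.8306
G1 X6.75 Y4.30 E0.9344
G1 X4.59 Y6.55 E1.0382
G1 X1.73 Y7.81 E1.1421
G1 X-1.39 Y7.88 E1.2459
G1 X-4.30 Y6.75 E1.3498
G1 X-6.55 Y4.59 E1.4535
G1 X-7.81 Y1.73 E1.5574
G1 X-7.88 Y-1.39 E1.6612

At z = 3.2 mm: the r=8 cylinder gives a regular 16-gon of circumradius 8 (constant along its height); the 30×4.5 cube at (15.5, 1.5) contributes its full rectangle; Subtracting the remaining from the first: starting from the r=8 cylinder, the 30×4.5 cube at (15.5, 1.5) misses the remaining region (no effect) — 1 connected region; (rotated 55° about Z; rotation is an isometry so areas/perimeters/island counts are preserved). The outline is a single polygon with 16 vertices. Extrusion per mm of travel: 0.25 × 0.32 / (π × 0.875²) = 0.033260. Accumulating E over each segment gives final E = 1.6612.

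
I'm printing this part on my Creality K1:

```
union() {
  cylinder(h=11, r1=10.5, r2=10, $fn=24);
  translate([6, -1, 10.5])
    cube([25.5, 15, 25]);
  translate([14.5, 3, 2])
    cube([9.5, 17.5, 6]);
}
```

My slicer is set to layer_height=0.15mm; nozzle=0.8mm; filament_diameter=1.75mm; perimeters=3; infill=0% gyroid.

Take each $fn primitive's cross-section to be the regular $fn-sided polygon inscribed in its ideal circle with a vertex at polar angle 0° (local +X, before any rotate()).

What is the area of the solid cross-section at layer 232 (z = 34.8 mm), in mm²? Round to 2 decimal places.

At z = 34.8 mm: the cone is absent (z outside [0, 11]); the cube at (6, -1) is present — its section is the full 25.5×15 rectangle (area 382.50 mm²); the cube at (14.5, 3) is absent (z outside [2, 8]); Merging all regions: only the 25.5×15 cube at (6, -1) is present, so the union is just that shape — area = 382.50 mm². Overall, the cross-section is a single solid region. Net area = 382.50 mm².

382.50 mm²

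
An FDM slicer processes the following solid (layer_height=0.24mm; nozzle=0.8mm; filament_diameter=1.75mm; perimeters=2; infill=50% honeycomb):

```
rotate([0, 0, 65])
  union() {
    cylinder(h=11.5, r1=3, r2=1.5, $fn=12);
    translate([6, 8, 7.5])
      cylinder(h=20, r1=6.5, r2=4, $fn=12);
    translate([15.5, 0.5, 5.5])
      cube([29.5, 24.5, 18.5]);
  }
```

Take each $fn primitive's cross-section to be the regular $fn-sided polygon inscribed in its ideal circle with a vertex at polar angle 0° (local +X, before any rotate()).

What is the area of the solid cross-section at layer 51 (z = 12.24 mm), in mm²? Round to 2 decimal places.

At z = 12.24 mm: the cone does not reach this height (z outside [0, 11.5]); the cone at (6, 8): at t=0.237 of its height the radius interpolates to r₁+(r₂−r₁)t = 5.907, giving a regular 12-gon of that circumradius (area = (12/2)·5.907²·sin(360°/12) = 104.70 mm²); the cube at (15.5, 0.5) (footprint 29.5×24.5) is included at this height (area 722.75 mm²); Taking the union: the 2 present regions are separate (no shared area or edge), so areas and boundary lengths simply add and each stays a separate island — area = 827.45 mm²; (rotated 65° about Z; rotation is an isometry so areas/perimeters/island counts are preserved). Overall, the cross-section has 2 separate islands. Net area = 827.45 mm².

827.45 mm²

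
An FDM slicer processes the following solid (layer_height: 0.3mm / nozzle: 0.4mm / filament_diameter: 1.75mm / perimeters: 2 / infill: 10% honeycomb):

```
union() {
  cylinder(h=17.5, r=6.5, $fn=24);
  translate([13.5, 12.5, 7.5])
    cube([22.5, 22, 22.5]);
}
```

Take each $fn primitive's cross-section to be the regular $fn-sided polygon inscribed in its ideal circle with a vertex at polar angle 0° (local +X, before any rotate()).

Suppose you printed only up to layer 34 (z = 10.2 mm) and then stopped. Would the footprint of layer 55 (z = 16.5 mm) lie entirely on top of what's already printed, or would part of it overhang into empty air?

entirely on top

Compare the two slices. At z = 10.2: the r=6.5 cylinder gives a regular 24-gon of circumradius 6.5 (constant along its height) (area = (24/2)·6.500²·sin(360°/24) = 131.22 mm²); the cube at (13.5, 12.5) is present — its section is the full 22.5×22 rectangle (area 495.00 mm²); Merging all regions: the 2 present regions are separate (no shared area or edge), so areas and boundary lengths simply add and each stays a separate island — area = 626.22 mm². At z = 16.5: the r=6.5 cylinder contributes a regular 24-gon of circumradius 6.5 (area = (24/2)·6.500²·sin(360°/24) = 131.22 mm²); the cube at (13.5, 12.5) (footprint 22.5×22) is included at this height (area 495.00 mm²); Taking the union: the 2 present regions are separate (no shared area or edge), so areas and boundary lengths simply add and each stays a separate island — area = 626.22 mm². Checking containment: the cross-section at z = 16.5 is a subset of the cross-section at z = 10.2.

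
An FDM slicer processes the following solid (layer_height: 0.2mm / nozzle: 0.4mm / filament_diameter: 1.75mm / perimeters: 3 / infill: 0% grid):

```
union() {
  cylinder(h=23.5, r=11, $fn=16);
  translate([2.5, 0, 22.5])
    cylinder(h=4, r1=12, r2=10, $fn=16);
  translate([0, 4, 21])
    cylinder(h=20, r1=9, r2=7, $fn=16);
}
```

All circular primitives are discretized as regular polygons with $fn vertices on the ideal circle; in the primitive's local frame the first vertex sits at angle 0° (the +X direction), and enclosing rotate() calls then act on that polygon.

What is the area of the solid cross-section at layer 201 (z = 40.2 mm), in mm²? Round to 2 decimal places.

At z = 40.2 mm: the cylinder is not intersected at this z (z outside [0, 23.5]); the cone at (2.5, 0) is not intersected at this z (z outside [22.5, 26.5]); the cone at (0, 4) contributes a regular 16-gon of circumradius 7.080 (interpolated between r1=9 and r2=7 at t=0.960) (area = (16/2)·7.080²·sin(360°/16) = 153.46 mm²); Merging all regions: only the cone at (0, 4) is present, so the union is just that shape — area = 153.46 mm². Overall, the cross-section is a single solid region. Net area = 153.46 mm².

153.46 mm²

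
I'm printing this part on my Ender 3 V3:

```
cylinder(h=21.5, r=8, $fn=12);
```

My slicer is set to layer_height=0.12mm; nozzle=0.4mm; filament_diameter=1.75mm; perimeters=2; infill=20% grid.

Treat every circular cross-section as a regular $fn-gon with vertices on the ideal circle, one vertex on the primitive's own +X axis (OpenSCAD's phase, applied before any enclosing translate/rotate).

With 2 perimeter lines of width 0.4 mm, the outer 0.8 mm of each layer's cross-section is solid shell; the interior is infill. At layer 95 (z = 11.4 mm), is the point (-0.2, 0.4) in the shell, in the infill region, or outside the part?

At z = 11.4 mm: the r=8 cylinder gives a regular 12-gon of circumradius 8 (constant along its height). Overall, the cross-section is a single solid region. The nearest boundary edge runs (0.00, 8.00)→(-4.00, 6.93); distance from the point to it = 7.29 mm. The point is inside the cross-section and 7.29 mm from the nearest boundary — more than the 0.8 mm shell width (2 × 0.4), so it's in the infill interior.

infill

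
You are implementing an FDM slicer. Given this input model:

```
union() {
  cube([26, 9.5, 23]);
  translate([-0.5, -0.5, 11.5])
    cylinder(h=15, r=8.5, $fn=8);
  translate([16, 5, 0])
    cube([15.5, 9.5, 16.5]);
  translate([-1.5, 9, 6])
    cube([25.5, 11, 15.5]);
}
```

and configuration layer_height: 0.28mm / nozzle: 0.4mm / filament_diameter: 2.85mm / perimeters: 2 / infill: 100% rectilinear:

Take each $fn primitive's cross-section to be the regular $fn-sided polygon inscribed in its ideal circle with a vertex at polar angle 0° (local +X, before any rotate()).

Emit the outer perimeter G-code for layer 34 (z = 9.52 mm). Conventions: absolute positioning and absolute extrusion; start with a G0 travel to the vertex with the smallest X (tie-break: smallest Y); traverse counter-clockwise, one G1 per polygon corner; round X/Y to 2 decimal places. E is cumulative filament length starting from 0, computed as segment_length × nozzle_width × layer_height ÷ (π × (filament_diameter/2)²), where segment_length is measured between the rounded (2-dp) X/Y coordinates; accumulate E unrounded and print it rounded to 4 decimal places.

G0 X-1.50 Y9.00 Z9.52
G1 X0.00 Y9.00 E0.0263
G1 X0.00 Y0.00 E0.1843
G1 X26.00 Y0.00 E0.6408
G1 X26.00 Y5.00 E0.7286
G1 X31.50 Y5.00 E0.8252
G1 X31.50 Y14.50 E0.9919
G1 X24.00 Y14.50 E1.1236
G1 X24.00 Y20.00 E1.2202
G1 X-1.50 Y20.00 E1.6679
G1 X-1.50 Y9.00 E1.8610

At z = 9.52 mm: the cube is present — its section is the full 26×9.5 rectangle; the cylinder at (-0.5, -0.5) is absent (z outside [11.5, 26.5]); the cube at (16, 5) is present — its section is the full 15.5×9.5 rectangle; the cube at (-1.5, 9) (footprint 25.5×11) is included at this height; Merging all regions: the regions partially overlap (shared area 97.00 mm²), so overlapping operands fuse into one piece — 1 connected region. The outline is a single polygon with 10 vertices. Extrusion per mm of travel: 0.4 × 0.28 / (π × 1.425²) = 0.017557. Accumulating E over each segment gives final E = 1.8610.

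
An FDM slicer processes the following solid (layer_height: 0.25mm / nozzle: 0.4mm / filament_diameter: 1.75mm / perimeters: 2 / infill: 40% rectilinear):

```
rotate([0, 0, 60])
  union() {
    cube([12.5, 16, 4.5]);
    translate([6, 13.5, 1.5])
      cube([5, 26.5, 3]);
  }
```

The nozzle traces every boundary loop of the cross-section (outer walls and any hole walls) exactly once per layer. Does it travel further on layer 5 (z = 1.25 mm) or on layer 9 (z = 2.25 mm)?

Layer 5 (z = 1.25): the 12.5×16 cube contributes its full rectangle (perimeter 57.00 mm); the cube at (6, 13.5) is absent (z outside [1.5, 4.5]); Combining (union): only the 12.5×16 cube is present, so the union is just that shape — boundary = 57.00 mm; (rotated 60° about Z; rotation is an isometry so areas/perimeters/island counts are preserved). So its perimeter = 57.00 mm. Layer 9 (z = 2.25): the cube is present — its section is the full 12.5×16 rectangle (perimeter 57.00 mm); the cube at (6, 13.5) (footprint 5×26.5) is included at this height (perimeter 63.00 mm); Combining (union): the regions partially overlap (shared area 12.50 mm²), so the edge portions inside another operand are dropped and the merged outline is re-measured after clipping — boundary = 105.00 mm; (whole slice rotated 60° about Z — lengths, areas and connectivity unchanged). So its perimeter = 105.00 mm. Layer 9 is larger (105.00 vs 57.00 mm).

layer 9 (z = 2.25 mm)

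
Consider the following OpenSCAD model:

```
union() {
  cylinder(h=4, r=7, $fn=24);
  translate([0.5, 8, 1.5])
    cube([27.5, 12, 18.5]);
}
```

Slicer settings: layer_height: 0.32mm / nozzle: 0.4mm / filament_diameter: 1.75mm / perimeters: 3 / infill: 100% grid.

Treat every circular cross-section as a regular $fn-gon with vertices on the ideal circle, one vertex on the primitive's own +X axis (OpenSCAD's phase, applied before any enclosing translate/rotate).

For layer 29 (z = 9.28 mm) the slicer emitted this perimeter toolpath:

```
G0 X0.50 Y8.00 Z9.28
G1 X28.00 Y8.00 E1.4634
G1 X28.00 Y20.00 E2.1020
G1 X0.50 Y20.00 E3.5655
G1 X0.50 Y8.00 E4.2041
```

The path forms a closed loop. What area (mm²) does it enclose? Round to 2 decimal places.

330.00 mm²

Apply the shoelace formula to the sequence of (X, Y) vertices; enclosed area = 330.00 mm².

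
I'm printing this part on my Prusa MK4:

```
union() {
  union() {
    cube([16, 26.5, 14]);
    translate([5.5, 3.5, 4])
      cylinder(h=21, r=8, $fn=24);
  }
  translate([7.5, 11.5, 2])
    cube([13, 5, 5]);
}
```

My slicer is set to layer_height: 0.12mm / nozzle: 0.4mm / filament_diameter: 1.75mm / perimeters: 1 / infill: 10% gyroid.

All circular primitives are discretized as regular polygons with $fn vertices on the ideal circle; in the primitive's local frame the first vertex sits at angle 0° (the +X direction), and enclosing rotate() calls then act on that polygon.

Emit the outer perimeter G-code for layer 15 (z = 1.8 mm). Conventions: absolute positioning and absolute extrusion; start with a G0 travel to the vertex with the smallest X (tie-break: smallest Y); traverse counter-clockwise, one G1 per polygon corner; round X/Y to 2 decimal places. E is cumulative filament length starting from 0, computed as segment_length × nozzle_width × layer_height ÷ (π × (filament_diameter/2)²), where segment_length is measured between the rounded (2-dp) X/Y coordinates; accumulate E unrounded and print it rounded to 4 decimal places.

At z = 1.8 mm: the 16×26.5 cube contributes its full rectangle; the cylinder at (5.5, 3.5) is absent (z outside [4, 25]); Taking the union: only the 16×26.5 cube is present, so the union is just that shape — 1 connected region; the cube at (7.5, 11.5) is absent (z outside [2, 7]); Merging all regions: only the result so far is present, so the union is just that shape — 1 connected region. The outline is a single polygon with 4 vertices. Extrusion per mm of travel: 0.4 × 0.12 / (π × 0.875²) = 0.019956. Accumulating E over each segment gives final E = 1.6963.

G0 X0.00 Y0.00 Z1.80
G1 X16.00 Y0.00 E0.3193
G1 X16.00 Y26.50 E0.8481
G1 X0.00 Y26.50 E1.1674
G1 X0.00 Y0.00 E1.6963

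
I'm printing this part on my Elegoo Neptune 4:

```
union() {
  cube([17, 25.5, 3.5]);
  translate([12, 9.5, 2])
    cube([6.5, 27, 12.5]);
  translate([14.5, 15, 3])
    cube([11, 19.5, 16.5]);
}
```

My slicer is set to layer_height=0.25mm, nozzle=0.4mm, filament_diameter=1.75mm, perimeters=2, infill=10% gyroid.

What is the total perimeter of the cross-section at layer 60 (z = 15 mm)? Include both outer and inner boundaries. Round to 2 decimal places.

61.00 mm

At z = 15 mm: the cube is not intersected at this z (z outside [0, 3.5]); the cube at (12, 9.5) is absent (z outside [2, 14.5]); the 11×19.5 cube at (14.5, 15) contributes its full rectangle (perimeter 61.00 mm); Merging all regions: only the 11×19.5 cube at (14.5, 15) is present, so the union is just that shape — boundary = 61.00 mm. Overall, the cross-section is a single solid region. Total boundary length (outer) = 61.00 mm.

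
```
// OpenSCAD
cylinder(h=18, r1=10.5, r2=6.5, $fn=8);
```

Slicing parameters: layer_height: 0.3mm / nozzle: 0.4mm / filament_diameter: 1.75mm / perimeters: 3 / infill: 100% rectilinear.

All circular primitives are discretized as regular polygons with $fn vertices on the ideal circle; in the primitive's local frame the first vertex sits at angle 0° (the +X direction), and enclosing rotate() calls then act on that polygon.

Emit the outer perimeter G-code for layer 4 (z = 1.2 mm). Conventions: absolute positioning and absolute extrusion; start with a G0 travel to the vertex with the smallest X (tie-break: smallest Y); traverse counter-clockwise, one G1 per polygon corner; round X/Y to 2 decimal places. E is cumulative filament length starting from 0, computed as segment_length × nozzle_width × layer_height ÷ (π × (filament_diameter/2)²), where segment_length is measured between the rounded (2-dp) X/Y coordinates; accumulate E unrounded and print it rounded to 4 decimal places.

G0 X-10.23 Y0.00 Z1.20
G1 X-7.24 Y-7.24 E0.3908
G1 X0.00 Y-10.23 E0.7816
G1 X7.24 Y-7.24 E1.1724
G1 X10.23 Y0.00 E1.5632
G1 X7.24 Y7.24 E1.9540
G1 X0.00 Y10.23 E2.3448
G1 X-7.24 Y7.24 E2.7356
G1 X-10.23 Y0.00 E3.1264

At z = 1.2 mm: the cone: at t=0.067 of its height the radius interpolates to r₁+(r₂−r₁)t = 10.233, giving a regular 8-gon of that circumradius. The outline is a single polygon with 8 vertices. Extrusion per mm of travel: 0.4 × 0.3 / (π × 0.875²) = 0.049890. Accumulating E over each segment gives final E = 3.1264.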